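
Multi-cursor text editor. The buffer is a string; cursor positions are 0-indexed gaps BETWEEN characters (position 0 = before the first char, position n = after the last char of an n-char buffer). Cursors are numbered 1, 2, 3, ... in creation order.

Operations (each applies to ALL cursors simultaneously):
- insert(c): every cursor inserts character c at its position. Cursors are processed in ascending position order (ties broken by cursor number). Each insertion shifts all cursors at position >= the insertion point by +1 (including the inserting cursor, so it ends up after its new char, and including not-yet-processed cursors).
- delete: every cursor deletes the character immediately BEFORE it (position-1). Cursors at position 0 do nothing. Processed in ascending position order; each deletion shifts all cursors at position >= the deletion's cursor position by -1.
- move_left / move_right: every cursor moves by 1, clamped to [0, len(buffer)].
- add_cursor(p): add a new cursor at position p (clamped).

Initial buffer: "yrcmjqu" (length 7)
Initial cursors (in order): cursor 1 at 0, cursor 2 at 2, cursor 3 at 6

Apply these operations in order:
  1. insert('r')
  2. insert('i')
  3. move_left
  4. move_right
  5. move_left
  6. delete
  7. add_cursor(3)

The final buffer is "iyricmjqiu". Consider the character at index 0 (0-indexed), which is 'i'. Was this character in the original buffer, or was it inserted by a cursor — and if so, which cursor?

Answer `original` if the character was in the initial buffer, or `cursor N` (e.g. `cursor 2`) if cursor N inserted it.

After op 1 (insert('r')): buffer="ryrrcmjqru" (len 10), cursors c1@1 c2@4 c3@9, authorship 1..2....3.
After op 2 (insert('i')): buffer="riyrricmjqriu" (len 13), cursors c1@2 c2@6 c3@12, authorship 11..22....33.
After op 3 (move_left): buffer="riyrricmjqriu" (len 13), cursors c1@1 c2@5 c3@11, authorship 11..22....33.
After op 4 (move_right): buffer="riyrricmjqriu" (len 13), cursors c1@2 c2@6 c3@12, authorship 11..22....33.
After op 5 (move_left): buffer="riyrricmjqriu" (len 13), cursors c1@1 c2@5 c3@11, authorship 11..22....33.
After op 6 (delete): buffer="iyricmjqiu" (len 10), cursors c1@0 c2@3 c3@8, authorship 1..2....3.
After op 7 (add_cursor(3)): buffer="iyricmjqiu" (len 10), cursors c1@0 c2@3 c4@3 c3@8, authorship 1..2....3.
Authorship (.=original, N=cursor N): 1 . . 2 . . . . 3 .
Index 0: author = 1

Answer: cursor 1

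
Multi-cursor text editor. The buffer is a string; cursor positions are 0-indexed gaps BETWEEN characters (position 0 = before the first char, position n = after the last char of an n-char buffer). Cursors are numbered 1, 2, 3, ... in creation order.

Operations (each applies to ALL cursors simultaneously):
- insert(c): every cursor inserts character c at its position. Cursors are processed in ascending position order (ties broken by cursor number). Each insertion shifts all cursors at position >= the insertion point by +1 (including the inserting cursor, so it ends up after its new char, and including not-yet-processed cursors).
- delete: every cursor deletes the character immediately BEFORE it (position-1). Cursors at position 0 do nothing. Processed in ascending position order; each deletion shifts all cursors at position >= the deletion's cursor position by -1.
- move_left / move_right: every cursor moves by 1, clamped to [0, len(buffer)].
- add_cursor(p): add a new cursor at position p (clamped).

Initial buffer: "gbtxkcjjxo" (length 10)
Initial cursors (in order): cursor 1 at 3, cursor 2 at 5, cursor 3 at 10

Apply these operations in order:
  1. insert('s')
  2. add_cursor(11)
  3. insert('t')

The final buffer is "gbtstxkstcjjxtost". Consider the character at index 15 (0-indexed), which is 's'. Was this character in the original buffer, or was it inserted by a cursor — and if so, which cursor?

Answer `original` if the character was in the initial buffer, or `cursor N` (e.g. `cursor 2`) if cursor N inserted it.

After op 1 (insert('s')): buffer="gbtsxkscjjxos" (len 13), cursors c1@4 c2@7 c3@13, authorship ...1..2.....3
After op 2 (add_cursor(11)): buffer="gbtsxkscjjxos" (len 13), cursors c1@4 c2@7 c4@11 c3@13, authorship ...1..2.....3
After op 3 (insert('t')): buffer="gbtstxkstcjjxtost" (len 17), cursors c1@5 c2@9 c4@14 c3@17, authorship ...11..22....4.33
Authorship (.=original, N=cursor N): . . . 1 1 . . 2 2 . . . . 4 . 3 3
Index 15: author = 3

Answer: cursor 3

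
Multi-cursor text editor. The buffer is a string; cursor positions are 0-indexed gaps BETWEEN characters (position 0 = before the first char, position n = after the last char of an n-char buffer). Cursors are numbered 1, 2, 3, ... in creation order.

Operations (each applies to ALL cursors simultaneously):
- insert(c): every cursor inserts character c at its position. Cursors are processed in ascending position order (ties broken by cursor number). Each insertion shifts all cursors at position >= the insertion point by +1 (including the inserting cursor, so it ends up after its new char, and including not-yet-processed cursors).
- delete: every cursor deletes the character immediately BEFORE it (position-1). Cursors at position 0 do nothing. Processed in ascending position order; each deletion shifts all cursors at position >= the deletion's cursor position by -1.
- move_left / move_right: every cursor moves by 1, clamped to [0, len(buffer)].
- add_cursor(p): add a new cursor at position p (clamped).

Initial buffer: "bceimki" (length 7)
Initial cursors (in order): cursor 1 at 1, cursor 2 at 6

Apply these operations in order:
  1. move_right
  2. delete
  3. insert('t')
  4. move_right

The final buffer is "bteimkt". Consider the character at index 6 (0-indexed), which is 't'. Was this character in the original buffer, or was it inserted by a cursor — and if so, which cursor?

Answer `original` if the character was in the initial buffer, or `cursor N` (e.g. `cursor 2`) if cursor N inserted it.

Answer: cursor 2

Derivation:
After op 1 (move_right): buffer="bceimki" (len 7), cursors c1@2 c2@7, authorship .......
After op 2 (delete): buffer="beimk" (len 5), cursors c1@1 c2@5, authorship .....
After op 3 (insert('t')): buffer="bteimkt" (len 7), cursors c1@2 c2@7, authorship .1....2
After op 4 (move_right): buffer="bteimkt" (len 7), cursors c1@3 c2@7, authorship .1....2
Authorship (.=original, N=cursor N): . 1 . . . . 2
Index 6: author = 2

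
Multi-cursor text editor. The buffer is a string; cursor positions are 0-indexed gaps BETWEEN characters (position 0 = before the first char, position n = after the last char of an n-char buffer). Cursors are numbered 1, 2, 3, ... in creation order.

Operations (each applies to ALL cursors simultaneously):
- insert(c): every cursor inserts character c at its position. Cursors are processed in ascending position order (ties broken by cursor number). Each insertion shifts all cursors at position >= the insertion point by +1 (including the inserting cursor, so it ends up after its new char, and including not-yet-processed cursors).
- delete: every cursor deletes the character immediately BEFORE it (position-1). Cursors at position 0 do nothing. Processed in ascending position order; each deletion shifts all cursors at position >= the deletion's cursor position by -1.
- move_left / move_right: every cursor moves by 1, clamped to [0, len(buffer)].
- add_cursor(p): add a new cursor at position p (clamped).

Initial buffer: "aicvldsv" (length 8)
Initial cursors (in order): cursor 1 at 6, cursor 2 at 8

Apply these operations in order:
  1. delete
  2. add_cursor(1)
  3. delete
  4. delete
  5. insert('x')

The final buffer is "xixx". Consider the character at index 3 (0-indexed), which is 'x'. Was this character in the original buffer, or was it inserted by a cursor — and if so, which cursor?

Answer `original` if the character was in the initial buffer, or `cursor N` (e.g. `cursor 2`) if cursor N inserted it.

Answer: cursor 2

Derivation:
After op 1 (delete): buffer="aicvls" (len 6), cursors c1@5 c2@6, authorship ......
After op 2 (add_cursor(1)): buffer="aicvls" (len 6), cursors c3@1 c1@5 c2@6, authorship ......
After op 3 (delete): buffer="icv" (len 3), cursors c3@0 c1@3 c2@3, authorship ...
After op 4 (delete): buffer="i" (len 1), cursors c3@0 c1@1 c2@1, authorship .
After op 5 (insert('x')): buffer="xixx" (len 4), cursors c3@1 c1@4 c2@4, authorship 3.12
Authorship (.=original, N=cursor N): 3 . 1 2
Index 3: author = 2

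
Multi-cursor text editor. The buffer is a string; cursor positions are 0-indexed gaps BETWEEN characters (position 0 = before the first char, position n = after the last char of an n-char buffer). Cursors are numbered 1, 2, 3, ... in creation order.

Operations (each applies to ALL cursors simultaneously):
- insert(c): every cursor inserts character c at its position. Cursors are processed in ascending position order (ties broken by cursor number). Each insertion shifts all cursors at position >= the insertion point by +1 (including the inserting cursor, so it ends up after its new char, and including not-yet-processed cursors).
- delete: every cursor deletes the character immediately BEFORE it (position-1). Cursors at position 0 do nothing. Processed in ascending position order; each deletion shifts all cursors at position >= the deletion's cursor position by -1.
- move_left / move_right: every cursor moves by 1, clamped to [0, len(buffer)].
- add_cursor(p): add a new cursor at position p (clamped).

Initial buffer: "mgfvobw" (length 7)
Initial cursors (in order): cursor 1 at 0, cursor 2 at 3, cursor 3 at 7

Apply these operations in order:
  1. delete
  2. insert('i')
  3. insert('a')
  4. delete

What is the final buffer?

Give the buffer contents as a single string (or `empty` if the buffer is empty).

After op 1 (delete): buffer="mgvob" (len 5), cursors c1@0 c2@2 c3@5, authorship .....
After op 2 (insert('i')): buffer="imgivobi" (len 8), cursors c1@1 c2@4 c3@8, authorship 1..2...3
After op 3 (insert('a')): buffer="iamgiavobia" (len 11), cursors c1@2 c2@6 c3@11, authorship 11..22...33
After op 4 (delete): buffer="imgivobi" (len 8), cursors c1@1 c2@4 c3@8, authorship 1..2...3

Answer: imgivobi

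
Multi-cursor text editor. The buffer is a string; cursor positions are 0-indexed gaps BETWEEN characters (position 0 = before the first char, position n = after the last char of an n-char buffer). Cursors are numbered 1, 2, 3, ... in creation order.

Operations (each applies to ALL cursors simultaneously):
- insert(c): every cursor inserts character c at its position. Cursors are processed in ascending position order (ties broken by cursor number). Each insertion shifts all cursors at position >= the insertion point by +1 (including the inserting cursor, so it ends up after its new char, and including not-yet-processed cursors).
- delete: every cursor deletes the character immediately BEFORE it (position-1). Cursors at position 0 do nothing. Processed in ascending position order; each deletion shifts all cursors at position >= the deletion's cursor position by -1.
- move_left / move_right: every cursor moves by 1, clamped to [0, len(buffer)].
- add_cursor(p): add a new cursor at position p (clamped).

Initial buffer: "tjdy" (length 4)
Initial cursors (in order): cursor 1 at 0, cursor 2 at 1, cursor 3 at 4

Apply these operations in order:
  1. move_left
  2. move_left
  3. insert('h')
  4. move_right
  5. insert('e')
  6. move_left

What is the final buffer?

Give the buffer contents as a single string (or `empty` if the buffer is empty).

Answer: hhteejhdey

Derivation:
After op 1 (move_left): buffer="tjdy" (len 4), cursors c1@0 c2@0 c3@3, authorship ....
After op 2 (move_left): buffer="tjdy" (len 4), cursors c1@0 c2@0 c3@2, authorship ....
After op 3 (insert('h')): buffer="hhtjhdy" (len 7), cursors c1@2 c2@2 c3@5, authorship 12..3..
After op 4 (move_right): buffer="hhtjhdy" (len 7), cursors c1@3 c2@3 c3@6, authorship 12..3..
After op 5 (insert('e')): buffer="hhteejhdey" (len 10), cursors c1@5 c2@5 c3@9, authorship 12.12.3.3.
After op 6 (move_left): buffer="hhteejhdey" (len 10), cursors c1@4 c2@4 c3@8, authorship 12.12.3.3.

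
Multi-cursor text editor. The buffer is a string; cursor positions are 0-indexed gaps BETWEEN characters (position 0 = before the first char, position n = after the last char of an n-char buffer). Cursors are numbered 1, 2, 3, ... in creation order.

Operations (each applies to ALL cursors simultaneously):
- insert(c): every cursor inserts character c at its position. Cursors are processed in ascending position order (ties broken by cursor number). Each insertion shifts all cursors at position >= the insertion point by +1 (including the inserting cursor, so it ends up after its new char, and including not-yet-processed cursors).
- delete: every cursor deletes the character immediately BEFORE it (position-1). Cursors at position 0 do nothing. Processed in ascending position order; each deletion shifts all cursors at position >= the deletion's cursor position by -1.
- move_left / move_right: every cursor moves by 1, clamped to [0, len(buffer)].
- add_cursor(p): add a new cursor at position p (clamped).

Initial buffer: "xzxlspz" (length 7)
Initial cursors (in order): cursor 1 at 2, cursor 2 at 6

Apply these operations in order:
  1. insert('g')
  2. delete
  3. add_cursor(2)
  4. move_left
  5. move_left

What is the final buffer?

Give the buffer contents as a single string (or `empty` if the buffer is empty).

After op 1 (insert('g')): buffer="xzgxlspgz" (len 9), cursors c1@3 c2@8, authorship ..1....2.
After op 2 (delete): buffer="xzxlspz" (len 7), cursors c1@2 c2@6, authorship .......
After op 3 (add_cursor(2)): buffer="xzxlspz" (len 7), cursors c1@2 c3@2 c2@6, authorship .......
After op 4 (move_left): buffer="xzxlspz" (len 7), cursors c1@1 c3@1 c2@5, authorship .......
After op 5 (move_left): buffer="xzxlspz" (len 7), cursors c1@0 c3@0 c2@4, authorship .......

Answer: xzxlspz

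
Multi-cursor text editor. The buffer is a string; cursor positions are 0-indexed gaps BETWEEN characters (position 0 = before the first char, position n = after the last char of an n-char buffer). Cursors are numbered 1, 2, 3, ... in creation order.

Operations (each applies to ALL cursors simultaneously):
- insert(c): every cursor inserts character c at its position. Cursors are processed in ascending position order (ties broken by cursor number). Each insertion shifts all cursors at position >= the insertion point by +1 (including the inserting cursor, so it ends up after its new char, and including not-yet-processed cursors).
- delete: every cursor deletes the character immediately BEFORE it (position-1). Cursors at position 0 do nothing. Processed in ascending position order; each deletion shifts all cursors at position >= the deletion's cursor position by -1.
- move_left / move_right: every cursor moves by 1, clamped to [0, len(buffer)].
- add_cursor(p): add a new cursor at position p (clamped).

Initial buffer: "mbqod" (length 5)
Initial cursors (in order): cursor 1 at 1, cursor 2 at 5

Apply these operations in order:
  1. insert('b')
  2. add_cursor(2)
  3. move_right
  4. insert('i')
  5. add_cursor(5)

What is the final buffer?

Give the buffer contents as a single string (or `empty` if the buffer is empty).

After op 1 (insert('b')): buffer="mbbqodb" (len 7), cursors c1@2 c2@7, authorship .1....2
After op 2 (add_cursor(2)): buffer="mbbqodb" (len 7), cursors c1@2 c3@2 c2@7, authorship .1....2
After op 3 (move_right): buffer="mbbqodb" (len 7), cursors c1@3 c3@3 c2@7, authorship .1....2
After op 4 (insert('i')): buffer="mbbiiqodbi" (len 10), cursors c1@5 c3@5 c2@10, authorship .1.13...22
After op 5 (add_cursor(5)): buffer="mbbiiqodbi" (len 10), cursors c1@5 c3@5 c4@5 c2@10, authorship .1.13...22

Answer: mbbiiqodbi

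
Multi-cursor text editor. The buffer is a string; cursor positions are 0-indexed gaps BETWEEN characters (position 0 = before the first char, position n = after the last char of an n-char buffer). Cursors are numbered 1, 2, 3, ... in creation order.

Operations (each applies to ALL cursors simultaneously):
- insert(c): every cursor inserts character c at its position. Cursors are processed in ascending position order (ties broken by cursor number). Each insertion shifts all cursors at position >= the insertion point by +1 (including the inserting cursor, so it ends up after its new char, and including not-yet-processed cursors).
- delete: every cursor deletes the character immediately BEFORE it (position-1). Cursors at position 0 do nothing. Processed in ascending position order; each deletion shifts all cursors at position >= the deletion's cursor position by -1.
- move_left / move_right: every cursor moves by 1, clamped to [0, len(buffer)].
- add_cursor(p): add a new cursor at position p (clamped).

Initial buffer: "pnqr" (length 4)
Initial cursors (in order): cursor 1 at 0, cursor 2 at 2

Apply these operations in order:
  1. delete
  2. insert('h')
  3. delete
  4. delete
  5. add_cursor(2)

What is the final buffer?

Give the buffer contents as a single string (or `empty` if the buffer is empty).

Answer: qr

Derivation:
After op 1 (delete): buffer="pqr" (len 3), cursors c1@0 c2@1, authorship ...
After op 2 (insert('h')): buffer="hphqr" (len 5), cursors c1@1 c2@3, authorship 1.2..
After op 3 (delete): buffer="pqr" (len 3), cursors c1@0 c2@1, authorship ...
After op 4 (delete): buffer="qr" (len 2), cursors c1@0 c2@0, authorship ..
After op 5 (add_cursor(2)): buffer="qr" (len 2), cursors c1@0 c2@0 c3@2, authorship ..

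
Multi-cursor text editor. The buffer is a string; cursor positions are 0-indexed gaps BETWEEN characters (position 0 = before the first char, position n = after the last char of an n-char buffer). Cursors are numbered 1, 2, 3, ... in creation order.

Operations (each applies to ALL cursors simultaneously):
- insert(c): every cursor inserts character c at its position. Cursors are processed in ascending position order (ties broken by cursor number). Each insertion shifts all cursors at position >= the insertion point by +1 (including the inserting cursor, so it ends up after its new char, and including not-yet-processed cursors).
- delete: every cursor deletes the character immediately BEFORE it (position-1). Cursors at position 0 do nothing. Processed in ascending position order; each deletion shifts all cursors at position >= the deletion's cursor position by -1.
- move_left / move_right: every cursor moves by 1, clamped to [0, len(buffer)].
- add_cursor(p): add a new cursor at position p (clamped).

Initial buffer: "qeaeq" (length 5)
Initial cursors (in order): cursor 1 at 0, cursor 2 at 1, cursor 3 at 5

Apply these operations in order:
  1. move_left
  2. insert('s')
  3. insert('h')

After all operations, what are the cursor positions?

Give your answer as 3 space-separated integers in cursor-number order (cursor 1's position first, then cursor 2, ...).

Answer: 4 4 10

Derivation:
After op 1 (move_left): buffer="qeaeq" (len 5), cursors c1@0 c2@0 c3@4, authorship .....
After op 2 (insert('s')): buffer="ssqeaesq" (len 8), cursors c1@2 c2@2 c3@7, authorship 12....3.
After op 3 (insert('h')): buffer="sshhqeaeshq" (len 11), cursors c1@4 c2@4 c3@10, authorship 1212....33.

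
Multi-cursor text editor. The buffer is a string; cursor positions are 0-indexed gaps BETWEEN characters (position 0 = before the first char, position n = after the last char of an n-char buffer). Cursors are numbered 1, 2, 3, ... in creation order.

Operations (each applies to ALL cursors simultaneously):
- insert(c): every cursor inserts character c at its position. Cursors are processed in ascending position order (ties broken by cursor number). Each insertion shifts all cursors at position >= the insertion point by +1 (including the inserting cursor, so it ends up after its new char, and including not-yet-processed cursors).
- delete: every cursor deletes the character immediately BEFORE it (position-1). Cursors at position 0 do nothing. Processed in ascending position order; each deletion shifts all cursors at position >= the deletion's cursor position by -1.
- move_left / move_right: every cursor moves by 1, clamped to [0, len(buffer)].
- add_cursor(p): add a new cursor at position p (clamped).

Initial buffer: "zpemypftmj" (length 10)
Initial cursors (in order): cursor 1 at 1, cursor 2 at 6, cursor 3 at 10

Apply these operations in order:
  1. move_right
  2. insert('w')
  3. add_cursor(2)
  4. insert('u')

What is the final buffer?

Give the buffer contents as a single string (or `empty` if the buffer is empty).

Answer: zpuwuemypfwutmjwu

Derivation:
After op 1 (move_right): buffer="zpemypftmj" (len 10), cursors c1@2 c2@7 c3@10, authorship ..........
After op 2 (insert('w')): buffer="zpwemypfwtmjw" (len 13), cursors c1@3 c2@9 c3@13, authorship ..1.....2...3
After op 3 (add_cursor(2)): buffer="zpwemypfwtmjw" (len 13), cursors c4@2 c1@3 c2@9 c3@13, authorship ..1.....2...3
After op 4 (insert('u')): buffer="zpuwuemypfwutmjwu" (len 17), cursors c4@3 c1@5 c2@12 c3@17, authorship ..411.....22...33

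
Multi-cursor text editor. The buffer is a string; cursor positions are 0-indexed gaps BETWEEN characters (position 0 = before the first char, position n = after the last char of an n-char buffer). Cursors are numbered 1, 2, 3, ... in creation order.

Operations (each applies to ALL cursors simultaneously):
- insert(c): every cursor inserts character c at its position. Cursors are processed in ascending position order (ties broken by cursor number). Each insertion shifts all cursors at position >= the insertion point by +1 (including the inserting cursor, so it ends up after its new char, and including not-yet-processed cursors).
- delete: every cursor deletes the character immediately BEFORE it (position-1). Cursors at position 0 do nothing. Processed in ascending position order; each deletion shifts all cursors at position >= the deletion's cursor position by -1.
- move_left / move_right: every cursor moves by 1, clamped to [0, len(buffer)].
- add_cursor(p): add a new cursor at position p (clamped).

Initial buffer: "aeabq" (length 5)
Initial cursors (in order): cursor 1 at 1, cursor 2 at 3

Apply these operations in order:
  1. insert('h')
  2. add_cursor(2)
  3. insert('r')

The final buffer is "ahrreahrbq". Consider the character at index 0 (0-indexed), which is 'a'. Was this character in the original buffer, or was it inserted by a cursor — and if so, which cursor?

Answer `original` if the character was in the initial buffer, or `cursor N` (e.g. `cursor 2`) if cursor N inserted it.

After op 1 (insert('h')): buffer="aheahbq" (len 7), cursors c1@2 c2@5, authorship .1..2..
After op 2 (add_cursor(2)): buffer="aheahbq" (len 7), cursors c1@2 c3@2 c2@5, authorship .1..2..
After op 3 (insert('r')): buffer="ahrreahrbq" (len 10), cursors c1@4 c3@4 c2@8, authorship .113..22..
Authorship (.=original, N=cursor N): . 1 1 3 . . 2 2 . .
Index 0: author = original

Answer: original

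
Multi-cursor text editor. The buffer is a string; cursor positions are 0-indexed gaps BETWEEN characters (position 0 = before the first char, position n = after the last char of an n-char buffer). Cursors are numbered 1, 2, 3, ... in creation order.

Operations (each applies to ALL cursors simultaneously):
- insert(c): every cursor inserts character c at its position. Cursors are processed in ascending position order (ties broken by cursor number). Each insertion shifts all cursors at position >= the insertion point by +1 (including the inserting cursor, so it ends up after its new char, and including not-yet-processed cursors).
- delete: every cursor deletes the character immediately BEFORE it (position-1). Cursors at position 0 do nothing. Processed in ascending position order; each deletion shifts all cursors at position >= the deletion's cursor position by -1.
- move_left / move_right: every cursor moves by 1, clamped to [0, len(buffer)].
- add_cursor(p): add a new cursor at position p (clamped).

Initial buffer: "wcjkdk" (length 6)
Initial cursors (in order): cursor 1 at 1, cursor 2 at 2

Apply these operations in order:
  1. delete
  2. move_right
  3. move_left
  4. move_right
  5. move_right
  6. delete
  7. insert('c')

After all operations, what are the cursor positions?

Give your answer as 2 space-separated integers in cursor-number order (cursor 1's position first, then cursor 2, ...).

Answer: 2 2

Derivation:
After op 1 (delete): buffer="jkdk" (len 4), cursors c1@0 c2@0, authorship ....
After op 2 (move_right): buffer="jkdk" (len 4), cursors c1@1 c2@1, authorship ....
After op 3 (move_left): buffer="jkdk" (len 4), cursors c1@0 c2@0, authorship ....
After op 4 (move_right): buffer="jkdk" (len 4), cursors c1@1 c2@1, authorship ....
After op 5 (move_right): buffer="jkdk" (len 4), cursors c1@2 c2@2, authorship ....
After op 6 (delete): buffer="dk" (len 2), cursors c1@0 c2@0, authorship ..
After op 7 (insert('c')): buffer="ccdk" (len 4), cursors c1@2 c2@2, authorship 12..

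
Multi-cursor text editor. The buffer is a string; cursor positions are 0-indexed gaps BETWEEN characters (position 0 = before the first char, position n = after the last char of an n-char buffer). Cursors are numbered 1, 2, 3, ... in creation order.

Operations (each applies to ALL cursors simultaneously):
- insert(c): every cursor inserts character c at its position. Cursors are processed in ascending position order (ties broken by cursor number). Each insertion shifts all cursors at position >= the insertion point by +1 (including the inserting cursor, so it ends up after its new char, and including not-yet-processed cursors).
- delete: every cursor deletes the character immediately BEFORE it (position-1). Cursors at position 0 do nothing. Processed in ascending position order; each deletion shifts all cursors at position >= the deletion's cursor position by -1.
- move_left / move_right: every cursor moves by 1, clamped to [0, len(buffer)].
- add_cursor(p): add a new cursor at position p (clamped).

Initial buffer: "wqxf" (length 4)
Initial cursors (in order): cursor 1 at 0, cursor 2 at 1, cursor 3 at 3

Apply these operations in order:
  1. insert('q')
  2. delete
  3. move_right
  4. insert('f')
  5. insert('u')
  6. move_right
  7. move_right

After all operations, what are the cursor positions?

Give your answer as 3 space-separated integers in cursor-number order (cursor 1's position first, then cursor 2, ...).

Answer: 5 8 10

Derivation:
After op 1 (insert('q')): buffer="qwqqxqf" (len 7), cursors c1@1 c2@3 c3@6, authorship 1.2..3.
After op 2 (delete): buffer="wqxf" (len 4), cursors c1@0 c2@1 c3@3, authorship ....
After op 3 (move_right): buffer="wqxf" (len 4), cursors c1@1 c2@2 c3@4, authorship ....
After op 4 (insert('f')): buffer="wfqfxff" (len 7), cursors c1@2 c2@4 c3@7, authorship .1.2..3
After op 5 (insert('u')): buffer="wfuqfuxffu" (len 10), cursors c1@3 c2@6 c3@10, authorship .11.22..33
After op 6 (move_right): buffer="wfuqfuxffu" (len 10), cursors c1@4 c2@7 c3@10, authorship .11.22..33
After op 7 (move_right): buffer="wfuqfuxffu" (len 10), cursors c1@5 c2@8 c3@10, authorship .11.22..33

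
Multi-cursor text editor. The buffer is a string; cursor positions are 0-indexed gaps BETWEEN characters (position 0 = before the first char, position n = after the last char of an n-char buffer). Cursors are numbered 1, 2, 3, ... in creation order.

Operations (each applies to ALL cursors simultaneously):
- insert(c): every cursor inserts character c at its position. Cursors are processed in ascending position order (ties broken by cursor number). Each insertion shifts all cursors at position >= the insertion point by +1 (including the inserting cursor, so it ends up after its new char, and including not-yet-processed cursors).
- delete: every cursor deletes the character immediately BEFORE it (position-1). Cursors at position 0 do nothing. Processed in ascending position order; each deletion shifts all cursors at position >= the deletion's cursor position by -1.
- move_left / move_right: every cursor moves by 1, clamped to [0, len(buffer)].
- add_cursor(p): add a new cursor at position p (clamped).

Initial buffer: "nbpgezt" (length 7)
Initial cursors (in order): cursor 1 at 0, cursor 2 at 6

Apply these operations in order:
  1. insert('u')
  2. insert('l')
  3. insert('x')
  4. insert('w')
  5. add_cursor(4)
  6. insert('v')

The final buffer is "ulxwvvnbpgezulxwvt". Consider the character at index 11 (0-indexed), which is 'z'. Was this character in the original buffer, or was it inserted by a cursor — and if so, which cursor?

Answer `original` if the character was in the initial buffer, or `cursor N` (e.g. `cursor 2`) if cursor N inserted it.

Answer: original

Derivation:
After op 1 (insert('u')): buffer="unbpgezut" (len 9), cursors c1@1 c2@8, authorship 1......2.
After op 2 (insert('l')): buffer="ulnbpgezult" (len 11), cursors c1@2 c2@10, authorship 11......22.
After op 3 (insert('x')): buffer="ulxnbpgezulxt" (len 13), cursors c1@3 c2@12, authorship 111......222.
After op 4 (insert('w')): buffer="ulxwnbpgezulxwt" (len 15), cursors c1@4 c2@14, authorship 1111......2222.
After op 5 (add_cursor(4)): buffer="ulxwnbpgezulxwt" (len 15), cursors c1@4 c3@4 c2@14, authorship 1111......2222.
After op 6 (insert('v')): buffer="ulxwvvnbpgezulxwvt" (len 18), cursors c1@6 c3@6 c2@17, authorship 111113......22222.
Authorship (.=original, N=cursor N): 1 1 1 1 1 3 . . . . . . 2 2 2 2 2 .
Index 11: author = original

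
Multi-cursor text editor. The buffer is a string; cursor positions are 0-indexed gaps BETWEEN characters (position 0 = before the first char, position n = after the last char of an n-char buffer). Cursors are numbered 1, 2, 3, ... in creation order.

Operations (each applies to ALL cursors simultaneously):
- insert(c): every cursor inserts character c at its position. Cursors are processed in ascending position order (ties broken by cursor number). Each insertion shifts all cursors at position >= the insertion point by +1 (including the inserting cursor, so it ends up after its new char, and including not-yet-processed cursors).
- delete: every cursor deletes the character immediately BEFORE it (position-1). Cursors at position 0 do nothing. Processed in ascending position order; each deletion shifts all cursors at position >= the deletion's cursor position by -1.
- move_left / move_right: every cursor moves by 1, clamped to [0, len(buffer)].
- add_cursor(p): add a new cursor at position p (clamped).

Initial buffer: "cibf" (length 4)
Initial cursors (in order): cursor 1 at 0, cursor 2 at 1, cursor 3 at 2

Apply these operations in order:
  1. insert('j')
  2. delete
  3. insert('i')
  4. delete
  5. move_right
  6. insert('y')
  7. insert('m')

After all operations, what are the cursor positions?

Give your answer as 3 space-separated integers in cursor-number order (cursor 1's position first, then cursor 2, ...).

After op 1 (insert('j')): buffer="jcjijbf" (len 7), cursors c1@1 c2@3 c3@5, authorship 1.2.3..
After op 2 (delete): buffer="cibf" (len 4), cursors c1@0 c2@1 c3@2, authorship ....
After op 3 (insert('i')): buffer="iciiibf" (len 7), cursors c1@1 c2@3 c3@5, authorship 1.2.3..
After op 4 (delete): buffer="cibf" (len 4), cursors c1@0 c2@1 c3@2, authorship ....
After op 5 (move_right): buffer="cibf" (len 4), cursors c1@1 c2@2 c3@3, authorship ....
After op 6 (insert('y')): buffer="cyiybyf" (len 7), cursors c1@2 c2@4 c3@6, authorship .1.2.3.
After op 7 (insert('m')): buffer="cymiymbymf" (len 10), cursors c1@3 c2@6 c3@9, authorship .11.22.33.

Answer: 3 6 9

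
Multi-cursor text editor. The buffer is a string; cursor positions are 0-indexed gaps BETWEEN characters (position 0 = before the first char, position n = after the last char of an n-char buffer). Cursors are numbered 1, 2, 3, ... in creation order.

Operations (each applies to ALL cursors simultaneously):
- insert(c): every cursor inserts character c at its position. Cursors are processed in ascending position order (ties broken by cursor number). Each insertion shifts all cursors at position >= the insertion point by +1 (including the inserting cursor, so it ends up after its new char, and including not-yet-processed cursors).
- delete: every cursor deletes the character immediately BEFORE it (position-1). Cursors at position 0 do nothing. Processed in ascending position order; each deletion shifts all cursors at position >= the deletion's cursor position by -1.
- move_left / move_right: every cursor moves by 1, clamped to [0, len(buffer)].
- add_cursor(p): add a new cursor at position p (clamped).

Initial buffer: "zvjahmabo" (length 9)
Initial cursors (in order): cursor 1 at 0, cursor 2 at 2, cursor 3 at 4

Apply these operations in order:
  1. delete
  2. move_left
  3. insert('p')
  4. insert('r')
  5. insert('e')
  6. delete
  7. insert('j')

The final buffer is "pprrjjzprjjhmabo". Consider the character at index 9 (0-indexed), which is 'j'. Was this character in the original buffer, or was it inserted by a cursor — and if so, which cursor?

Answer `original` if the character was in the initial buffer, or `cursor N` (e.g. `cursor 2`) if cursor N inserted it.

After op 1 (delete): buffer="zjhmabo" (len 7), cursors c1@0 c2@1 c3@2, authorship .......
After op 2 (move_left): buffer="zjhmabo" (len 7), cursors c1@0 c2@0 c3@1, authorship .......
After op 3 (insert('p')): buffer="ppzpjhmabo" (len 10), cursors c1@2 c2@2 c3@4, authorship 12.3......
After op 4 (insert('r')): buffer="pprrzprjhmabo" (len 13), cursors c1@4 c2@4 c3@7, authorship 1212.33......
After op 5 (insert('e')): buffer="pprreezprejhmabo" (len 16), cursors c1@6 c2@6 c3@10, authorship 121212.333......
After op 6 (delete): buffer="pprrzprjhmabo" (len 13), cursors c1@4 c2@4 c3@7, authorship 1212.33......
After op 7 (insert('j')): buffer="pprrjjzprjjhmabo" (len 16), cursors c1@6 c2@6 c3@10, authorship 121212.333......
Authorship (.=original, N=cursor N): 1 2 1 2 1 2 . 3 3 3 . . . . . .
Index 9: author = 3

Answer: cursor 3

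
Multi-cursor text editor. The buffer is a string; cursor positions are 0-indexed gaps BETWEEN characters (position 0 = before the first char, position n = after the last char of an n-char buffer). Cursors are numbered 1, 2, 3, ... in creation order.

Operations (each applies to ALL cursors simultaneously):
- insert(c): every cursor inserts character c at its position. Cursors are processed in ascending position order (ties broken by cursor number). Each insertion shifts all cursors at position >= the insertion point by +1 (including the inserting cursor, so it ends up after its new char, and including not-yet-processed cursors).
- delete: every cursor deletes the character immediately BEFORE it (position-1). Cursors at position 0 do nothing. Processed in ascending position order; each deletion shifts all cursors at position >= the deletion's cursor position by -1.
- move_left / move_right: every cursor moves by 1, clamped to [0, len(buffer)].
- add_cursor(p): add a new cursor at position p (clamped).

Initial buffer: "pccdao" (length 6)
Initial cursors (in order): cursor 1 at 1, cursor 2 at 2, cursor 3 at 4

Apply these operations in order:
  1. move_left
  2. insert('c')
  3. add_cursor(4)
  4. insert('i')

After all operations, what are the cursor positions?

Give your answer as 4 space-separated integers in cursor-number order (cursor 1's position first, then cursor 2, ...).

After op 1 (move_left): buffer="pccdao" (len 6), cursors c1@0 c2@1 c3@3, authorship ......
After op 2 (insert('c')): buffer="cpccccdao" (len 9), cursors c1@1 c2@3 c3@6, authorship 1.2..3...
After op 3 (add_cursor(4)): buffer="cpccccdao" (len 9), cursors c1@1 c2@3 c4@4 c3@6, authorship 1.2..3...
After op 4 (insert('i')): buffer="cipciciccidao" (len 13), cursors c1@2 c2@5 c4@7 c3@10, authorship 11.22.4.33...

Answer: 2 5 10 7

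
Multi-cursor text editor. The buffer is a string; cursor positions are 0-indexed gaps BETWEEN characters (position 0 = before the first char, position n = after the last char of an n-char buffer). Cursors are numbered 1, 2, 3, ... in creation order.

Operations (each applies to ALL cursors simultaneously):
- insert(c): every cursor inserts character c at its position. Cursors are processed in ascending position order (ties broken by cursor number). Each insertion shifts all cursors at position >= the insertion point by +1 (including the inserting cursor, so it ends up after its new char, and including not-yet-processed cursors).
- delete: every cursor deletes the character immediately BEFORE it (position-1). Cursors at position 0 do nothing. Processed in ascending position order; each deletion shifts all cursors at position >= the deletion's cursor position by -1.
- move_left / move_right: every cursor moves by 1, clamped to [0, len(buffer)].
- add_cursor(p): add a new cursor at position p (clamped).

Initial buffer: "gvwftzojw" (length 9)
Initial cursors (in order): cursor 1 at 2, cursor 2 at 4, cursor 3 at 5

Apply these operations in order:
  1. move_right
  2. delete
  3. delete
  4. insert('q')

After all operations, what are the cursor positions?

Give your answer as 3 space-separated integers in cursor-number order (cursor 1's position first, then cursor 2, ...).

Answer: 3 3 3

Derivation:
After op 1 (move_right): buffer="gvwftzojw" (len 9), cursors c1@3 c2@5 c3@6, authorship .........
After op 2 (delete): buffer="gvfojw" (len 6), cursors c1@2 c2@3 c3@3, authorship ......
After op 3 (delete): buffer="ojw" (len 3), cursors c1@0 c2@0 c3@0, authorship ...
After op 4 (insert('q')): buffer="qqqojw" (len 6), cursors c1@3 c2@3 c3@3, authorship 123...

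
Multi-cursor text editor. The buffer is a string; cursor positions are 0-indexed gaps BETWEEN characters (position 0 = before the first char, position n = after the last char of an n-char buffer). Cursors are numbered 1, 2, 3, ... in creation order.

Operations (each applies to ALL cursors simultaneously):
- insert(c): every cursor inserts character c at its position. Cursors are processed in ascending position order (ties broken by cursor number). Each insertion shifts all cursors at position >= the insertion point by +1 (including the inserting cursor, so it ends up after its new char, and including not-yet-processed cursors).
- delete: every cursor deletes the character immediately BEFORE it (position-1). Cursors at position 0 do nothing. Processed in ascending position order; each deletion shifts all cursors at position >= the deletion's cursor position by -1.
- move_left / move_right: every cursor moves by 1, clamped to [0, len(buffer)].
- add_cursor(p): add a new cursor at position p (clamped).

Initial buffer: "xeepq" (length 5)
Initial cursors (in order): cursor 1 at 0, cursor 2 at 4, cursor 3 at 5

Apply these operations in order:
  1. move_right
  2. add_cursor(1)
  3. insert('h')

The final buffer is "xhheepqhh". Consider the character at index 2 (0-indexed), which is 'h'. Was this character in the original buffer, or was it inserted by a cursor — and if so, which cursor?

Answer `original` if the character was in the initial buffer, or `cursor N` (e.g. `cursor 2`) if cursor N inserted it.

After op 1 (move_right): buffer="xeepq" (len 5), cursors c1@1 c2@5 c3@5, authorship .....
After op 2 (add_cursor(1)): buffer="xeepq" (len 5), cursors c1@1 c4@1 c2@5 c3@5, authorship .....
After op 3 (insert('h')): buffer="xhheepqhh" (len 9), cursors c1@3 c4@3 c2@9 c3@9, authorship .14....23
Authorship (.=original, N=cursor N): . 1 4 . . . . 2 3
Index 2: author = 4

Answer: cursor 4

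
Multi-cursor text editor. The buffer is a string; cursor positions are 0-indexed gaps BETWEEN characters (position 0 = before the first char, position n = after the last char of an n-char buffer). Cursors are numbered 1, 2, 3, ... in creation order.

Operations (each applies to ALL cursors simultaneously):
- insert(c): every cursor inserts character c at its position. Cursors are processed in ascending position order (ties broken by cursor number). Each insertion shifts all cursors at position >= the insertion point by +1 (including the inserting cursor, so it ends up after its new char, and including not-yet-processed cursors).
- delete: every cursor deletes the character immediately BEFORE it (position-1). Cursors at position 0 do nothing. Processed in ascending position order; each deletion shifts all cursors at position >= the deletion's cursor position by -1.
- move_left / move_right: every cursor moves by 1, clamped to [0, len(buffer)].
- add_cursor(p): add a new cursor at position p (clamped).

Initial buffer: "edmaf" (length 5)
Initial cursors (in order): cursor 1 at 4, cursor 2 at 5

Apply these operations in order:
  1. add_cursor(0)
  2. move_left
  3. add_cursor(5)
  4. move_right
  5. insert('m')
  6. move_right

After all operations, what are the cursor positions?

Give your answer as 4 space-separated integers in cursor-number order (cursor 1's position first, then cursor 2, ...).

After op 1 (add_cursor(0)): buffer="edmaf" (len 5), cursors c3@0 c1@4 c2@5, authorship .....
After op 2 (move_left): buffer="edmaf" (len 5), cursors c3@0 c1@3 c2@4, authorship .....
After op 3 (add_cursor(5)): buffer="edmaf" (len 5), cursors c3@0 c1@3 c2@4 c4@5, authorship .....
After op 4 (move_right): buffer="edmaf" (len 5), cursors c3@1 c1@4 c2@5 c4@5, authorship .....
After op 5 (insert('m')): buffer="emdmamfmm" (len 9), cursors c3@2 c1@6 c2@9 c4@9, authorship .3...1.24
After op 6 (move_right): buffer="emdmamfmm" (len 9), cursors c3@3 c1@7 c2@9 c4@9, authorship .3...1.24

Answer: 7 9 3 9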